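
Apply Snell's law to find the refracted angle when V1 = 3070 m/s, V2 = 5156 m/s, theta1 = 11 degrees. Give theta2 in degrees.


sin(theta1) = sin(11 deg) = 0.190809
sin(theta2) = V2/V1 * sin(theta1) = 5156/3070 * 0.190809 = 0.32046
theta2 = arcsin(0.32046) = 18.6907 degrees

18.6907


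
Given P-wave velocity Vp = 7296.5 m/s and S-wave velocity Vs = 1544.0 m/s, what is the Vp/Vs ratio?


Vp/Vs = 7296.5 / 1544.0
= 4.7257

4.7257


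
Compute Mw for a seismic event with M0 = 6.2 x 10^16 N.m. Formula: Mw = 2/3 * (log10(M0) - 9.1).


log10(M0) = log10(6.2 x 10^16) = 16.7924
Mw = 2/3 * (16.7924 - 9.1)
= 2/3 * 7.6924
= 5.13

5.13


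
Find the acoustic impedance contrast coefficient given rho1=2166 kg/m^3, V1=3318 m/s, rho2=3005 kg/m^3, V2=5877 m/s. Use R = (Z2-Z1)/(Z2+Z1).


Z1 = 2166 * 3318 = 7186788
Z2 = 3005 * 5877 = 17660385
R = (17660385 - 7186788) / (17660385 + 7186788) = 10473597 / 24847173 = 0.4215

0.4215


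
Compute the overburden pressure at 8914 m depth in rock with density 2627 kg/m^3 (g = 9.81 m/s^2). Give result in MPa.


P = rho * g * z / 1e6
= 2627 * 9.81 * 8914 / 1e6
= 229721535.18 / 1e6
= 229.7215 MPa

229.7215


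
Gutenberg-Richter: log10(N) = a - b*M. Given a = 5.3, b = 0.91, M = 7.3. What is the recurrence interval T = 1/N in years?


log10(N) = 5.3 - 0.91*7.3 = -1.343
N = 10^-1.343 = 0.045394
T = 1/N = 1/0.045394 = 22.0293 years

22.0293


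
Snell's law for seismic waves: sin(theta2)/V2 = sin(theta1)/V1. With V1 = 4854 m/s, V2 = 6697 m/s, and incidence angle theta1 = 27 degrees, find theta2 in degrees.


sin(theta1) = sin(27 deg) = 0.45399
sin(theta2) = V2/V1 * sin(theta1) = 6697/4854 * 0.45399 = 0.626365
theta2 = arcsin(0.626365) = 38.7824 degrees

38.7824


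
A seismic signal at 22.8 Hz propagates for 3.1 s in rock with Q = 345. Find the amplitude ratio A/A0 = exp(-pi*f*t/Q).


pi*f*t/Q = pi*22.8*3.1/345 = 0.643617
A/A0 = exp(-0.643617) = 0.525389

0.525389


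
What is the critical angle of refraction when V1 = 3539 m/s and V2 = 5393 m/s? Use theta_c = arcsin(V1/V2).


V1/V2 = 3539/5393 = 0.656221
theta_c = arcsin(0.656221) = 41.0123 degrees

41.0123


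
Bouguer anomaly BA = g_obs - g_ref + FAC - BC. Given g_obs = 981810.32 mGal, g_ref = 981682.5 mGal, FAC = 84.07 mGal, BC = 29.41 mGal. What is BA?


BA = g_obs - g_ref + FAC - BC
= 981810.32 - 981682.5 + 84.07 - 29.41
= 182.48 mGal

182.48


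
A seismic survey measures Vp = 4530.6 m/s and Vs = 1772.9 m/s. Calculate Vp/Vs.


Vp/Vs = 4530.6 / 1772.9
= 2.5555

2.5555


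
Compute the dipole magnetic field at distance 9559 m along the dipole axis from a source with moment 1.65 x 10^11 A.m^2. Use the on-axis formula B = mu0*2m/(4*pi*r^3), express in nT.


m = 1.65 x 10^11 = 165000000000 A.m^2
2m = 330000000000 A.m^2
r^3 = 9559^3 = 873448663879
B = (4pi*10^-7) * 330000000000 / (4*pi * 873448663879) * 1e9
= 414690.230274 / 10976079622920.35 * 1e9
= 37.7813 nT

37.7813


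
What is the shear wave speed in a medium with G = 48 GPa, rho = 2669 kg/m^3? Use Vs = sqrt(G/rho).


Convert G to Pa: G = 48e9 Pa
Compute G/rho = 48e9 / 2669 = 17984263.7692
Vs = sqrt(17984263.7692) = 4240.79 m/s

4240.79


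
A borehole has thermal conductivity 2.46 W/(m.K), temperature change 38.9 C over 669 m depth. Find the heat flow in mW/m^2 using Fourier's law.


q = k * dT / dz * 1000
= 2.46 * 38.9 / 669 * 1000
= 0.14304 * 1000
= 143.0404 mW/m^2

143.0404


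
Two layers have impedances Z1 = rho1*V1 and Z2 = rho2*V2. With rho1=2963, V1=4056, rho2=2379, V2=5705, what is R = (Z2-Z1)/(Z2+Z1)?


Z1 = 2963 * 4056 = 12017928
Z2 = 2379 * 5705 = 13572195
R = (13572195 - 12017928) / (13572195 + 12017928) = 1554267 / 25590123 = 0.0607

0.0607


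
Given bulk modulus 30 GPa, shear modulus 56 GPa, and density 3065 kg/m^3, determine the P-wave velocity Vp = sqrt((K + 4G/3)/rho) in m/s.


First compute the effective modulus:
K + 4G/3 = 30e9 + 4*56e9/3 = 104666666666.67 Pa
Then divide by density:
104666666666.67 / 3065 = 34148994.0185 Pa/(kg/m^3)
Take the square root:
Vp = sqrt(34148994.0185) = 5843.71 m/s

5843.71


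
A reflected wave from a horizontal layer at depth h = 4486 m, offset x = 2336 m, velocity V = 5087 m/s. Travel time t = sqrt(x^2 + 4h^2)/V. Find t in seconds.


x^2 + 4h^2 = 2336^2 + 4*4486^2 = 5456896 + 80496784 = 85953680
sqrt(85953680) = 9271.1208
t = 9271.1208 / 5087 = 1.8225 s

1.8225


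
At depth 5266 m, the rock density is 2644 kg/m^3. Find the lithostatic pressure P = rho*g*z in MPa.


P = rho * g * z / 1e6
= 2644 * 9.81 * 5266 / 1e6
= 136587612.24 / 1e6
= 136.5876 MPa

136.5876


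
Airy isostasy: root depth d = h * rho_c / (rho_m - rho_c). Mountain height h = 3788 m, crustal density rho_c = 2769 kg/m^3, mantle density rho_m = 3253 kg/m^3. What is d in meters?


rho_m - rho_c = 3253 - 2769 = 484
d = 3788 * 2769 / 484
= 10488972 / 484
= 21671.43 m

21671.43


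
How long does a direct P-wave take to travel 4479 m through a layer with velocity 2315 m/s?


t = x / V
= 4479 / 2315
= 1.9348 s

1.9348


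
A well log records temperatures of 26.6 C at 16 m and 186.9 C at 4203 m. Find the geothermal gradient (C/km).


dT = 186.9 - 26.6 = 160.3 C
dz = 4203 - 16 = 4187 m
gradient = dT/dz * 1000 = 160.3/4187 * 1000 = 38.2852 C/km

38.2852


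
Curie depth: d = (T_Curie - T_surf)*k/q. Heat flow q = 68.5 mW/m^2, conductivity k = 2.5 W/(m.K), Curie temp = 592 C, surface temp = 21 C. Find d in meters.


T_Curie - T_surf = 592 - 21 = 571 C
Convert q to W/m^2: 68.5 mW/m^2 = 0.0685 W/m^2
d = 571 * 2.5 / 0.0685 = 20839.42 m

20839.42


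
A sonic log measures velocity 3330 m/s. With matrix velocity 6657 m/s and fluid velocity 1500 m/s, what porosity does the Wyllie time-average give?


1/V - 1/Vm = 1/3330 - 1/6657 = 0.00015008
1/Vf - 1/Vm = 1/1500 - 1/6657 = 0.00051645
phi = 0.00015008 / 0.00051645 = 0.2906

0.2906


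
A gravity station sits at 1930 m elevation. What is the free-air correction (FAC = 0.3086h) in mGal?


FAC = 0.3086 * h
= 0.3086 * 1930
= 595.598 mGal

595.598


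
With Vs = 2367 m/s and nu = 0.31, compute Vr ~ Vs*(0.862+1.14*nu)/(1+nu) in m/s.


Numerator factor = 0.862 + 1.14*0.31 = 1.2154
Denominator = 1 + 0.31 = 1.31
Vr = 2367 * 1.2154 / 1.31 = 2196.07 m/s

2196.07


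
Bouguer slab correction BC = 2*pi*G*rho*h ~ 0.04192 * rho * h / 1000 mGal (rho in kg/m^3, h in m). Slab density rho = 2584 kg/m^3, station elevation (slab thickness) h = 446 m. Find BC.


BC = 0.04192 * rho * h / 1000
= 0.04192 * 2584 * 446 / 1000
= 48.3113 mGal

48.3113


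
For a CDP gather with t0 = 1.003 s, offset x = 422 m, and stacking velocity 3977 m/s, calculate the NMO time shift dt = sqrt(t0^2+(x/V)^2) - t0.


x/Vnmo = 422/3977 = 0.10611
(x/Vnmo)^2 = 0.011259
t0^2 = 1.006009
sqrt(1.006009 + 0.011259) = 1.008597
dt = 1.008597 - 1.003 = 0.005597

0.005597


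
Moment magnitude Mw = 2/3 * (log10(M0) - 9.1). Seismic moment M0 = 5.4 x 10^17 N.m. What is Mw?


log10(M0) = log10(5.4 x 10^17) = 17.7324
Mw = 2/3 * (17.7324 - 9.1)
= 2/3 * 8.6324
= 5.75

5.75


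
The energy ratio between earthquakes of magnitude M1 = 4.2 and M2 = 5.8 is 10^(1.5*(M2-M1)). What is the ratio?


M2 - M1 = 5.8 - 4.2 = 1.6
1.5 * 1.6 = 2.4
ratio = 10^2.4 = 251.19

251.19


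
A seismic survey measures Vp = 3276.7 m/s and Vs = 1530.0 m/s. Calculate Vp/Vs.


Vp/Vs = 3276.7 / 1530.0
= 2.1416

2.1416


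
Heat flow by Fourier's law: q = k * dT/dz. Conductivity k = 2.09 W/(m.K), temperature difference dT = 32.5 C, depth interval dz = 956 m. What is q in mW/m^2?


q = k * dT / dz * 1000
= 2.09 * 32.5 / 956 * 1000
= 0.071051 * 1000
= 71.0513 mW/m^2

71.0513


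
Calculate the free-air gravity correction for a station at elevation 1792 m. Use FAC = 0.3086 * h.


FAC = 0.3086 * h
= 0.3086 * 1792
= 553.0112 mGal

553.0112


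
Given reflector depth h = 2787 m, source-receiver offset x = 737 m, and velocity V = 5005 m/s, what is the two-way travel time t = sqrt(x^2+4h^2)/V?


x^2 + 4h^2 = 737^2 + 4*2787^2 = 543169 + 31069476 = 31612645
sqrt(31612645) = 5622.5123
t = 5622.5123 / 5005 = 1.1234 s

1.1234


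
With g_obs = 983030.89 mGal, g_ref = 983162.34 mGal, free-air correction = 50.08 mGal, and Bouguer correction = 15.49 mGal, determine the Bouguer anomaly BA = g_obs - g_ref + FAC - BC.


BA = g_obs - g_ref + FAC - BC
= 983030.89 - 983162.34 + 50.08 - 15.49
= -96.86 mGal

-96.86


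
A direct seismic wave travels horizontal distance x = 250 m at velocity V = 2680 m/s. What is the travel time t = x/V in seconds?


t = x / V
= 250 / 2680
= 0.0933 s

0.0933


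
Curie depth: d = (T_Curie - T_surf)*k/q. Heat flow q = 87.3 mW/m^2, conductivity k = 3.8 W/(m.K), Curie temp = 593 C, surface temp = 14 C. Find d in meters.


T_Curie - T_surf = 593 - 14 = 579 C
Convert q to W/m^2: 87.3 mW/m^2 = 0.0873 W/m^2
d = 579 * 3.8 / 0.0873 = 25202.75 m

25202.75


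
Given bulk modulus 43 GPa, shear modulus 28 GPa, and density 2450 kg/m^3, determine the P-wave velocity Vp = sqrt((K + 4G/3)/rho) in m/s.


First compute the effective modulus:
K + 4G/3 = 43e9 + 4*28e9/3 = 80333333333.33 Pa
Then divide by density:
80333333333.33 / 2450 = 32789115.6463 Pa/(kg/m^3)
Take the square root:
Vp = sqrt(32789115.6463) = 5726.18 m/s

5726.18


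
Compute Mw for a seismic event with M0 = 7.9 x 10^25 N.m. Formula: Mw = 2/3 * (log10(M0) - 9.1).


log10(M0) = log10(7.9 x 10^25) = 25.8976
Mw = 2/3 * (25.8976 - 9.1)
= 2/3 * 16.7976
= 11.2

11.2


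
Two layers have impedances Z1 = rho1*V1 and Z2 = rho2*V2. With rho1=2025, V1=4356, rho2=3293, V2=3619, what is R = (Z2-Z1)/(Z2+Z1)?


Z1 = 2025 * 4356 = 8820900
Z2 = 3293 * 3619 = 11917367
R = (11917367 - 8820900) / (11917367 + 8820900) = 3096467 / 20738267 = 0.1493

0.1493


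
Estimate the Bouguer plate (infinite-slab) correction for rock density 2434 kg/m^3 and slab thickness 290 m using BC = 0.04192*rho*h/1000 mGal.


BC = 0.04192 * rho * h / 1000
= 0.04192 * 2434 * 290 / 1000
= 29.5897 mGal

29.5897


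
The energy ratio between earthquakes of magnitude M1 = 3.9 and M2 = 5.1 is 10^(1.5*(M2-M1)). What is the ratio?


M2 - M1 = 5.1 - 3.9 = 1.2
1.5 * 1.2 = 1.8
ratio = 10^1.8 = 63.1

63.1


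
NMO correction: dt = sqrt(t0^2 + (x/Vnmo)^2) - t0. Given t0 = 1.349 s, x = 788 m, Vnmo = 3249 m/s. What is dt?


x/Vnmo = 788/3249 = 0.242536
(x/Vnmo)^2 = 0.058824
t0^2 = 1.819801
sqrt(1.819801 + 0.058824) = 1.370629
dt = 1.370629 - 1.349 = 0.021629

0.021629


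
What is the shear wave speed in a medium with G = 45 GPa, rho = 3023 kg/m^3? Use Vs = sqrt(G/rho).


Convert G to Pa: G = 45e9 Pa
Compute G/rho = 45e9 / 3023 = 14885874.9587
Vs = sqrt(14885874.9587) = 3858.22 m/s

3858.22


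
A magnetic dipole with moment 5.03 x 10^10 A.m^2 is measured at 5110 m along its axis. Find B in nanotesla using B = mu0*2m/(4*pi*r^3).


m = 5.03 x 10^10 = 50300000000 A.m^2
2m = 100600000000 A.m^2
r^3 = 5110^3 = 133432831000
B = (4pi*10^-7) * 100600000000 / (4*pi * 133432831000) * 1e9
= 126417.68838 / 1676766406469.15 * 1e9
= 75.3937 nT

75.3937


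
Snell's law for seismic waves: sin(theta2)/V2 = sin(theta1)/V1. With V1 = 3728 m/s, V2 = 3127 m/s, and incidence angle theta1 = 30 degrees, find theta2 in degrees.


sin(theta1) = sin(30 deg) = 0.5
sin(theta2) = V2/V1 * sin(theta1) = 3127/3728 * 0.5 = 0.419394
theta2 = arcsin(0.419394) = 24.7963 degrees

24.7963


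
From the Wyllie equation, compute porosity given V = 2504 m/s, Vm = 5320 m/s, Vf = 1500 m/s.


1/V - 1/Vm = 1/2504 - 1/5320 = 0.00021139
1/Vf - 1/Vm = 1/1500 - 1/5320 = 0.0004787
phi = 0.00021139 / 0.0004787 = 0.4416

0.4416


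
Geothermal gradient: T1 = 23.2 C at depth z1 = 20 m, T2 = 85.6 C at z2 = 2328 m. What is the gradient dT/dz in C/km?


dT = 85.6 - 23.2 = 62.4 C
dz = 2328 - 20 = 2308 m
gradient = dT/dz * 1000 = 62.4/2308 * 1000 = 27.0364 C/km

27.0364


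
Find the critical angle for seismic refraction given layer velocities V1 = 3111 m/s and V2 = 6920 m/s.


V1/V2 = 3111/6920 = 0.449566
theta_c = arcsin(0.449566) = 26.7159 degrees

26.7159


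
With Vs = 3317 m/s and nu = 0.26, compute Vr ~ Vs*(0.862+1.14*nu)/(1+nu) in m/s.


Numerator factor = 0.862 + 1.14*0.26 = 1.1584
Denominator = 1 + 0.26 = 1.26
Vr = 3317 * 1.1584 / 1.26 = 3049.53 m/s

3049.53


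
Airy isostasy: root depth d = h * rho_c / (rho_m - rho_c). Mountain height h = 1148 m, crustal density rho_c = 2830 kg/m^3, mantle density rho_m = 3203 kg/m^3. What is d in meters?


rho_m - rho_c = 3203 - 2830 = 373
d = 1148 * 2830 / 373
= 3248840 / 373
= 8710.03 m

8710.03


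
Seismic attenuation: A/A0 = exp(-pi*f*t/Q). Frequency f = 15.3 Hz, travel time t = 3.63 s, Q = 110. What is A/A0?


pi*f*t/Q = pi*15.3*3.63/110 = 1.58619
A/A0 = exp(-1.58619) = 0.204704

0.204704


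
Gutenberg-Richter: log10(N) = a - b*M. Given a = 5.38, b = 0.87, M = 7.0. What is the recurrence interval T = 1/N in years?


log10(N) = 5.38 - 0.87*7.0 = -0.71
N = 10^-0.71 = 0.194984
T = 1/N = 1/0.194984 = 5.1286 years

5.1286


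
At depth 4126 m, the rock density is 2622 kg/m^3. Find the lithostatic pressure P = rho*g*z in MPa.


P = rho * g * z / 1e6
= 2622 * 9.81 * 4126 / 1e6
= 106128229.32 / 1e6
= 106.1282 MPa

106.1282


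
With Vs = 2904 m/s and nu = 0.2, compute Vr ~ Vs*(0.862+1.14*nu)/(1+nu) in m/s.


Numerator factor = 0.862 + 1.14*0.2 = 1.09
Denominator = 1 + 0.2 = 1.2
Vr = 2904 * 1.09 / 1.2 = 2637.8 m/s

2637.8


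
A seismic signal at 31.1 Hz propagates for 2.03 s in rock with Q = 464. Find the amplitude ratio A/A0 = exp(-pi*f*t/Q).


pi*f*t/Q = pi*31.1*2.03/464 = 0.427453
A/A0 = exp(-0.427453) = 0.652168

0.652168


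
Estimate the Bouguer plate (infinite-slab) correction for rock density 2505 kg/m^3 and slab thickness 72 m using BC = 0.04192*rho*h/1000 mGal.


BC = 0.04192 * rho * h / 1000
= 0.04192 * 2505 * 72 / 1000
= 7.5607 mGal

7.5607


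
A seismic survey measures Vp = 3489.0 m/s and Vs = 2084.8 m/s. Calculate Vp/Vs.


Vp/Vs = 3489.0 / 2084.8
= 1.6735

1.6735


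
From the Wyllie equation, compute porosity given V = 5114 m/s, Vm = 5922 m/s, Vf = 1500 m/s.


1/V - 1/Vm = 1/5114 - 1/5922 = 2.668e-05
1/Vf - 1/Vm = 1/1500 - 1/5922 = 0.0004978
phi = 2.668e-05 / 0.0004978 = 0.0536

0.0536


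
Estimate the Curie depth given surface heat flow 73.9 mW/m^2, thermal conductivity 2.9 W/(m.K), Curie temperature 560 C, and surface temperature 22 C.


T_Curie - T_surf = 560 - 22 = 538 C
Convert q to W/m^2: 73.9 mW/m^2 = 0.0739 W/m^2
d = 538 * 2.9 / 0.0739 = 21112.31 m

21112.31


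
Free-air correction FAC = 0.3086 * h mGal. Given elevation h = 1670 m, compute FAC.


FAC = 0.3086 * h
= 0.3086 * 1670
= 515.362 mGal

515.362


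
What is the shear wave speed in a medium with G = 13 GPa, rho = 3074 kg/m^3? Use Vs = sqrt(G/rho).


Convert G to Pa: G = 13e9 Pa
Compute G/rho = 13e9 / 3074 = 4229017.5667
Vs = sqrt(4229017.5667) = 2056.46 m/s

2056.46


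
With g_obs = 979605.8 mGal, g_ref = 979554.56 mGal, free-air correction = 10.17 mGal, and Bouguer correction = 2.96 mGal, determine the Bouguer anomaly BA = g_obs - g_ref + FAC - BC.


BA = g_obs - g_ref + FAC - BC
= 979605.8 - 979554.56 + 10.17 - 2.96
= 58.45 mGal

58.45


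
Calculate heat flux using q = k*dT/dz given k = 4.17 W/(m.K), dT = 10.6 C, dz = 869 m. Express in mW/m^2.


q = k * dT / dz * 1000
= 4.17 * 10.6 / 869 * 1000
= 0.050865 * 1000
= 50.8654 mW/m^2

50.8654


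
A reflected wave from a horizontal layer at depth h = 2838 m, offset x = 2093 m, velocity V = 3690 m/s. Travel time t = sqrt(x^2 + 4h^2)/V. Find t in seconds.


x^2 + 4h^2 = 2093^2 + 4*2838^2 = 4380649 + 32216976 = 36597625
sqrt(36597625) = 6049.5971
t = 6049.5971 / 3690 = 1.6395 s

1.6395


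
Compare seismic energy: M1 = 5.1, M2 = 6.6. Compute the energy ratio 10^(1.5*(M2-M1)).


M2 - M1 = 6.6 - 5.1 = 1.5
1.5 * 1.5 = 2.25
ratio = 10^2.25 = 177.83

177.83


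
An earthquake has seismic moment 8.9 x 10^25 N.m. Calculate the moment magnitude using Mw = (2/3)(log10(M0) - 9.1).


log10(M0) = log10(8.9 x 10^25) = 25.9494
Mw = 2/3 * (25.9494 - 9.1)
= 2/3 * 16.8494
= 11.23

11.23


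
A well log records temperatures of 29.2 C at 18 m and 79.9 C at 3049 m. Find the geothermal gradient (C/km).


dT = 79.9 - 29.2 = 50.7 C
dz = 3049 - 18 = 3031 m
gradient = dT/dz * 1000 = 50.7/3031 * 1000 = 16.7272 C/km

16.7272


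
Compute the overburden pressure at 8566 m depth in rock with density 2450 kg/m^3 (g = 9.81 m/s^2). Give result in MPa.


P = rho * g * z / 1e6
= 2450 * 9.81 * 8566 / 1e6
= 205879527.0 / 1e6
= 205.8795 MPa

205.8795


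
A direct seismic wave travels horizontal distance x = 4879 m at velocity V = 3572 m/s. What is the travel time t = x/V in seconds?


t = x / V
= 4879 / 3572
= 1.3659 s

1.3659


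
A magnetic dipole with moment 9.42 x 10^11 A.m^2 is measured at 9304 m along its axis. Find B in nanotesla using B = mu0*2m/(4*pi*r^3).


m = 9.42 x 10^11 = 942000000000 A.m^2
2m = 1884000000000 A.m^2
r^3 = 9304^3 = 805395326464
B = (4pi*10^-7) * 1884000000000 / (4*pi * 805395326464) * 1e9
= 2367504.223745 / 10120896163419.42 * 1e9
= 233.9224 nT

233.9224


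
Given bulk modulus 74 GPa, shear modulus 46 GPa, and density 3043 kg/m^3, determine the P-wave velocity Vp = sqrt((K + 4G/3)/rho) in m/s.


First compute the effective modulus:
K + 4G/3 = 74e9 + 4*46e9/3 = 135333333333.33 Pa
Then divide by density:
135333333333.33 / 3043 = 44473655.3839 Pa/(kg/m^3)
Take the square root:
Vp = sqrt(44473655.3839) = 6668.86 m/s

6668.86


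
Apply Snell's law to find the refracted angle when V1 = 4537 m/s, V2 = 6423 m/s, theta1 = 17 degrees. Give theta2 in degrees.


sin(theta1) = sin(17 deg) = 0.292372
sin(theta2) = V2/V1 * sin(theta1) = 6423/4537 * 0.292372 = 0.413909
theta2 = arcsin(0.413909) = 24.4506 degrees

24.4506


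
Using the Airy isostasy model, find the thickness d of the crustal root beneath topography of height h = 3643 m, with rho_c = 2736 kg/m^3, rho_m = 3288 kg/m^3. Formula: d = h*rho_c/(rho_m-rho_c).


rho_m - rho_c = 3288 - 2736 = 552
d = 3643 * 2736 / 552
= 9967248 / 552
= 18056.61 m

18056.61


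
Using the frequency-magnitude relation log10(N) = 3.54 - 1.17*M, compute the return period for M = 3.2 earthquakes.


log10(N) = 3.54 - 1.17*3.2 = -0.204
N = 10^-0.204 = 0.625173
T = 1/N = 1/0.625173 = 1.5996 years

1.5996


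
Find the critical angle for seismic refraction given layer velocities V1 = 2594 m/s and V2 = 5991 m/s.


V1/V2 = 2594/5991 = 0.432983
theta_c = arcsin(0.432983) = 25.657 degrees

25.657


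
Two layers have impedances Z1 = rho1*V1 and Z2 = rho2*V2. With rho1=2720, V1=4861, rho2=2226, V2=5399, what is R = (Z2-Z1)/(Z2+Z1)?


Z1 = 2720 * 4861 = 13221920
Z2 = 2226 * 5399 = 12018174
R = (12018174 - 13221920) / (12018174 + 13221920) = -1203746 / 25240094 = -0.0477

-0.0477


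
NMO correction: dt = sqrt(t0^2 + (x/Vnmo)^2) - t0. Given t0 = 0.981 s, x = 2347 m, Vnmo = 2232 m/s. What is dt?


x/Vnmo = 2347/2232 = 1.051523
(x/Vnmo)^2 = 1.105701
t0^2 = 0.962361
sqrt(0.962361 + 1.105701) = 1.438076
dt = 1.438076 - 0.981 = 0.457076

0.457076


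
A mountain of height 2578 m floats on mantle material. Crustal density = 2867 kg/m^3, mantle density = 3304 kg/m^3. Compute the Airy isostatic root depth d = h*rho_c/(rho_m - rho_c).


rho_m - rho_c = 3304 - 2867 = 437
d = 2578 * 2867 / 437
= 7391126 / 437
= 16913.33 m

16913.33


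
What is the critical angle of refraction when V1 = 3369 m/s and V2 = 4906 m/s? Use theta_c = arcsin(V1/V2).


V1/V2 = 3369/4906 = 0.68671
theta_c = arcsin(0.68671) = 43.3702 degrees

43.3702


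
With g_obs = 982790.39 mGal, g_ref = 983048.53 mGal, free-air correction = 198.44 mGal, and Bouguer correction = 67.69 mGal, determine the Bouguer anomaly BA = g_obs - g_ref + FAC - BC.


BA = g_obs - g_ref + FAC - BC
= 982790.39 - 983048.53 + 198.44 - 67.69
= -127.39 mGal

-127.39


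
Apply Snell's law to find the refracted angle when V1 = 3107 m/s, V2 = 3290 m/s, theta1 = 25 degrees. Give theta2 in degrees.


sin(theta1) = sin(25 deg) = 0.422618
sin(theta2) = V2/V1 * sin(theta1) = 3290/3107 * 0.422618 = 0.44751
theta2 = arcsin(0.44751) = 26.5841 degrees

26.5841


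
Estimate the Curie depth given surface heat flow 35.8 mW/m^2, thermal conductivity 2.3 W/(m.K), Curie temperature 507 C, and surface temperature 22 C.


T_Curie - T_surf = 507 - 22 = 485 C
Convert q to W/m^2: 35.8 mW/m^2 = 0.0358 W/m^2
d = 485 * 2.3 / 0.0358 = 31159.22 m

31159.22


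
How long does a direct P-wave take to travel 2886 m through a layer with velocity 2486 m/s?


t = x / V
= 2886 / 2486
= 1.1609 s

1.1609


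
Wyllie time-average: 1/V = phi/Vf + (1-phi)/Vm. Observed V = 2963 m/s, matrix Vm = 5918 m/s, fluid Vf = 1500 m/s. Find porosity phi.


1/V - 1/Vm = 1/2963 - 1/5918 = 0.00016852
1/Vf - 1/Vm = 1/1500 - 1/5918 = 0.00049769
phi = 0.00016852 / 0.00049769 = 0.3386

0.3386


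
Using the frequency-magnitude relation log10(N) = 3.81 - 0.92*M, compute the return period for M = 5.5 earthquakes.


log10(N) = 3.81 - 0.92*5.5 = -1.25
N = 10^-1.25 = 0.056234
T = 1/N = 1/0.056234 = 17.7828 years

17.7828


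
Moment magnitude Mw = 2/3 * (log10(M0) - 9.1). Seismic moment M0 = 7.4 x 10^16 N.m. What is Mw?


log10(M0) = log10(7.4 x 10^16) = 16.8692
Mw = 2/3 * (16.8692 - 9.1)
= 2/3 * 7.7692
= 5.18

5.18


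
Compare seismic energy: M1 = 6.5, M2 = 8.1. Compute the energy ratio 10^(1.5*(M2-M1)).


M2 - M1 = 8.1 - 6.5 = 1.6
1.5 * 1.6 = 2.4
ratio = 10^2.4 = 251.19

251.19


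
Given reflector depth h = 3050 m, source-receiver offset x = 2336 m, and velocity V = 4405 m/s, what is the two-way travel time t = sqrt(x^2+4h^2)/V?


x^2 + 4h^2 = 2336^2 + 4*3050^2 = 5456896 + 37210000 = 42666896
sqrt(42666896) = 6531.9902
t = 6531.9902 / 4405 = 1.4829 s

1.4829


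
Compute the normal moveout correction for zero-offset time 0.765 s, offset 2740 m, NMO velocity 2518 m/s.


x/Vnmo = 2740/2518 = 1.088165
(x/Vnmo)^2 = 1.184104
t0^2 = 0.585225
sqrt(0.585225 + 1.184104) = 1.330161
dt = 1.330161 - 0.765 = 0.565161

0.565161


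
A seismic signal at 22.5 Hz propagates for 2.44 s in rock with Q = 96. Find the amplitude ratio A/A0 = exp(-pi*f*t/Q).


pi*f*t/Q = pi*22.5*2.44/96 = 1.796598
A/A0 = exp(-1.796598) = 0.165862

0.165862


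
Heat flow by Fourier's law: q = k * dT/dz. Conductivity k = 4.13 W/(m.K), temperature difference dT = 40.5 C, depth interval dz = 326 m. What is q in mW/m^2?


q = k * dT / dz * 1000
= 4.13 * 40.5 / 326 * 1000
= 0.513083 * 1000
= 513.0828 mW/m^2

513.0828


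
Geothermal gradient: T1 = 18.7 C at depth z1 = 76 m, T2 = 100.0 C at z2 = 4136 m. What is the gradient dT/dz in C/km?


dT = 100.0 - 18.7 = 81.3 C
dz = 4136 - 76 = 4060 m
gradient = dT/dz * 1000 = 81.3/4060 * 1000 = 20.0246 C/km

20.0246


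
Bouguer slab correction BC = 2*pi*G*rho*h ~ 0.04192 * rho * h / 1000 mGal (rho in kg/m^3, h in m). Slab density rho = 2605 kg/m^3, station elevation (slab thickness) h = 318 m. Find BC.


BC = 0.04192 * rho * h / 1000
= 0.04192 * 2605 * 318 / 1000
= 34.7261 mGal

34.7261


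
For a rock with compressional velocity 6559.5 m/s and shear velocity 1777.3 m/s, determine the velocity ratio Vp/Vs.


Vp/Vs = 6559.5 / 1777.3
= 3.6907

3.6907


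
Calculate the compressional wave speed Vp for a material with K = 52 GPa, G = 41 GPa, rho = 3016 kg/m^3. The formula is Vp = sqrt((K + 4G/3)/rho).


First compute the effective modulus:
K + 4G/3 = 52e9 + 4*41e9/3 = 106666666666.67 Pa
Then divide by density:
106666666666.67 / 3016 = 35366931.9187 Pa/(kg/m^3)
Take the square root:
Vp = sqrt(35366931.9187) = 5947.01 m/s

5947.01


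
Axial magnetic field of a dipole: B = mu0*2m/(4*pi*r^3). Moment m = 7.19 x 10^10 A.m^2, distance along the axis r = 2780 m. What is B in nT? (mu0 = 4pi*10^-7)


m = 7.19 x 10^10 = 71900000000 A.m^2
2m = 143800000000 A.m^2
r^3 = 2780^3 = 21484952000
B = (4pi*10^-7) * 143800000000 / (4*pi * 21484952000) * 1e9
= 180704.409434 / 269987869463.72 * 1e9
= 669.3057 nT

669.3057


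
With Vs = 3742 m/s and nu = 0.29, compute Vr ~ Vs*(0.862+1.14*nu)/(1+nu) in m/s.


Numerator factor = 0.862 + 1.14*0.29 = 1.1926
Denominator = 1 + 0.29 = 1.29
Vr = 3742 * 1.1926 / 1.29 = 3459.46 m/s

3459.46


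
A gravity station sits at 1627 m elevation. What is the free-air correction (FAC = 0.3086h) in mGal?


FAC = 0.3086 * h
= 0.3086 * 1627
= 502.0922 mGal

502.0922


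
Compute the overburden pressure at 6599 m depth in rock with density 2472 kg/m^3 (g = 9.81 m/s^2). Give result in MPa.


P = rho * g * z / 1e6
= 2472 * 9.81 * 6599 / 1e6
= 160027861.68 / 1e6
= 160.0279 MPa

160.0279


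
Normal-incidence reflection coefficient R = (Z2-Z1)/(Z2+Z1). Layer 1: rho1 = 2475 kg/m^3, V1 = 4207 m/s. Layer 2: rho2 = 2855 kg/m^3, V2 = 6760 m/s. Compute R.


Z1 = 2475 * 4207 = 10412325
Z2 = 2855 * 6760 = 19299800
R = (19299800 - 10412325) / (19299800 + 10412325) = 8887475 / 29712125 = 0.2991

0.2991


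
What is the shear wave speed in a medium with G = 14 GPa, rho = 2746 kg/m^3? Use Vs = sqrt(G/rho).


Convert G to Pa: G = 14e9 Pa
Compute G/rho = 14e9 / 2746 = 5098324.8361
Vs = sqrt(5098324.8361) = 2257.95 m/s

2257.95


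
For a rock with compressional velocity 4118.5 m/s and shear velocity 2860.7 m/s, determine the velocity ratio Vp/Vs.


Vp/Vs = 4118.5 / 2860.7
= 1.4397

1.4397


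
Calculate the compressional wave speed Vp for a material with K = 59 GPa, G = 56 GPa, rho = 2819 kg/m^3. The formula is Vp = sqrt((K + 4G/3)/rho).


First compute the effective modulus:
K + 4G/3 = 59e9 + 4*56e9/3 = 133666666666.67 Pa
Then divide by density:
133666666666.67 / 2819 = 47416341.4923 Pa/(kg/m^3)
Take the square root:
Vp = sqrt(47416341.4923) = 6885.95 m/s

6885.95


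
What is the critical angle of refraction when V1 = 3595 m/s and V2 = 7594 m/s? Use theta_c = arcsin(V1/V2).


V1/V2 = 3595/7594 = 0.4734
theta_c = arcsin(0.4734) = 28.2552 degrees

28.2552


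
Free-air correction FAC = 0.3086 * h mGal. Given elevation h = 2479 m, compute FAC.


FAC = 0.3086 * h
= 0.3086 * 2479
= 765.0194 mGal

765.0194


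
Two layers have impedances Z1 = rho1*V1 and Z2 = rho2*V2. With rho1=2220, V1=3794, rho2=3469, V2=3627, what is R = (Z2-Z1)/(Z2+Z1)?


Z1 = 2220 * 3794 = 8422680
Z2 = 3469 * 3627 = 12582063
R = (12582063 - 8422680) / (12582063 + 8422680) = 4159383 / 21004743 = 0.198

0.198


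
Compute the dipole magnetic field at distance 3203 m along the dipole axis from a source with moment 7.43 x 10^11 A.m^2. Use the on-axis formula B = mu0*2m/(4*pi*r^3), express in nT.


m = 7.43 x 10^11 = 743000000000 A.m^2
2m = 1486000000000 A.m^2
r^3 = 3203^3 = 32860246427
B = (4pi*10^-7) * 1486000000000 / (4*pi * 32860246427) * 1e9
= 1867362.673294 / 412934035080.85 * 1e9
= 4522.1815 nT

4522.1815


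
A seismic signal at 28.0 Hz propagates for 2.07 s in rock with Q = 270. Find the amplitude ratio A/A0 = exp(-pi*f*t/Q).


pi*f*t/Q = pi*28.0*2.07/270 = 0.674395
A/A0 = exp(-0.674395) = 0.509464

0.509464


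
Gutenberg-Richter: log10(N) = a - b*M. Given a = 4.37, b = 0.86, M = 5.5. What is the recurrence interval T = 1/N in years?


log10(N) = 4.37 - 0.86*5.5 = -0.36
N = 10^-0.36 = 0.436516
T = 1/N = 1/0.436516 = 2.2909 years

2.2909


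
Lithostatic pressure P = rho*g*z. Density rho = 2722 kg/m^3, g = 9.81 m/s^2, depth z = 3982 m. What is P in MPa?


P = rho * g * z / 1e6
= 2722 * 9.81 * 3982 / 1e6
= 106330629.24 / 1e6
= 106.3306 MPa

106.3306


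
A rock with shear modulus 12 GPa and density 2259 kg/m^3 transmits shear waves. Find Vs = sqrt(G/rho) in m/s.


Convert G to Pa: G = 12e9 Pa
Compute G/rho = 12e9 / 2259 = 5312084.9934
Vs = sqrt(5312084.9934) = 2304.8 m/s

2304.8


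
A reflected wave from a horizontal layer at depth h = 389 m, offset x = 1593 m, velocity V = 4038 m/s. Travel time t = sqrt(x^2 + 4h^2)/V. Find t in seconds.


x^2 + 4h^2 = 1593^2 + 4*389^2 = 2537649 + 605284 = 3142933
sqrt(3142933) = 1772.8319
t = 1772.8319 / 4038 = 0.439 s

0.439


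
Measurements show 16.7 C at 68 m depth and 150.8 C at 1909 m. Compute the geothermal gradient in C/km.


dT = 150.8 - 16.7 = 134.1 C
dz = 1909 - 68 = 1841 m
gradient = dT/dz * 1000 = 134.1/1841 * 1000 = 72.8408 C/km

72.8408


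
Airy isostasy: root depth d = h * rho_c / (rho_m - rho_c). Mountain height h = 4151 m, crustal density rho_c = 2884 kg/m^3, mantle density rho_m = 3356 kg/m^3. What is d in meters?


rho_m - rho_c = 3356 - 2884 = 472
d = 4151 * 2884 / 472
= 11971484 / 472
= 25363.31 m

25363.31


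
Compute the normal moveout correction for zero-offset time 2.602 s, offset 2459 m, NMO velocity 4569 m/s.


x/Vnmo = 2459/4569 = 0.538192
(x/Vnmo)^2 = 0.289651
t0^2 = 6.770404
sqrt(6.770404 + 0.289651) = 2.657076
dt = 2.657076 - 2.602 = 0.055076

0.055076


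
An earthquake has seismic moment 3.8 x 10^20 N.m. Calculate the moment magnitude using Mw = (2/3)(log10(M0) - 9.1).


log10(M0) = log10(3.8 x 10^20) = 20.5798
Mw = 2/3 * (20.5798 - 9.1)
= 2/3 * 11.4798
= 7.65

7.65


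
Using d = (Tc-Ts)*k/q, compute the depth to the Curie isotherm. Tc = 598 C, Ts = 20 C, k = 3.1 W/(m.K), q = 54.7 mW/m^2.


T_Curie - T_surf = 598 - 20 = 578 C
Convert q to W/m^2: 54.7 mW/m^2 = 0.0547 W/m^2
d = 578 * 3.1 / 0.0547 = 32756.86 m

32756.86


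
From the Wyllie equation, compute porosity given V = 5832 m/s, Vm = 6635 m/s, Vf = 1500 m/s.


1/V - 1/Vm = 1/5832 - 1/6635 = 2.075e-05
1/Vf - 1/Vm = 1/1500 - 1/6635 = 0.00051595
phi = 2.075e-05 / 0.00051595 = 0.0402

0.0402


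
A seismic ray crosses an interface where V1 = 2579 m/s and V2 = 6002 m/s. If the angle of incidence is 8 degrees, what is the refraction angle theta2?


sin(theta1) = sin(8 deg) = 0.139173
sin(theta2) = V2/V1 * sin(theta1) = 6002/2579 * 0.139173 = 0.323892
theta2 = arcsin(0.323892) = 18.8984 degrees

18.8984


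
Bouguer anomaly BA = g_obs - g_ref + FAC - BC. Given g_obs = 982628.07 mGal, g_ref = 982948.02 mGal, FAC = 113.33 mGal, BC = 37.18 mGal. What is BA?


BA = g_obs - g_ref + FAC - BC
= 982628.07 - 982948.02 + 113.33 - 37.18
= -243.8 mGal

-243.8


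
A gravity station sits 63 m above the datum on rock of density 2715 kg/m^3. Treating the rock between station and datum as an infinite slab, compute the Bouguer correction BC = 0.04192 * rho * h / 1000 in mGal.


BC = 0.04192 * rho * h / 1000
= 0.04192 * 2715 * 63 / 1000
= 7.1702 mGal

7.1702


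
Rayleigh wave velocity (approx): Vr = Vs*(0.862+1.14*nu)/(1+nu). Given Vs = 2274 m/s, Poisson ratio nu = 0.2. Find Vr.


Numerator factor = 0.862 + 1.14*0.2 = 1.09
Denominator = 1 + 0.2 = 1.2
Vr = 2274 * 1.09 / 1.2 = 2065.55 m/s

2065.55


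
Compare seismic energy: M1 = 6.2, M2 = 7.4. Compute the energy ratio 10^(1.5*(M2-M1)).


M2 - M1 = 7.4 - 6.2 = 1.2
1.5 * 1.2 = 1.8
ratio = 10^1.8 = 63.1

63.1


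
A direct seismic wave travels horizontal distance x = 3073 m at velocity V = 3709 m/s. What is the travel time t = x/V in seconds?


t = x / V
= 3073 / 3709
= 0.8285 s

0.8285


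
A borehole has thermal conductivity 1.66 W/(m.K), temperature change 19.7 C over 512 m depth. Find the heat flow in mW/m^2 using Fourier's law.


q = k * dT / dz * 1000
= 1.66 * 19.7 / 512 * 1000
= 0.063871 * 1000
= 63.8711 mW/m^2

63.8711


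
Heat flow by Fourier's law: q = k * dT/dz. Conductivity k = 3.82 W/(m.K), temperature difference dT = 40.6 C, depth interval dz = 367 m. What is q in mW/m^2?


q = k * dT / dz * 1000
= 3.82 * 40.6 / 367 * 1000
= 0.422594 * 1000
= 422.594 mW/m^2

422.594


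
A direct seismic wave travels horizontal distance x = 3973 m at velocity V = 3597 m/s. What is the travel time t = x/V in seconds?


t = x / V
= 3973 / 3597
= 1.1045 s

1.1045


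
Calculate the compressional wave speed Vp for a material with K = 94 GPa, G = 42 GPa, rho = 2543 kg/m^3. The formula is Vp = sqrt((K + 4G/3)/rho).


First compute the effective modulus:
K + 4G/3 = 94e9 + 4*42e9/3 = 150000000000.0 Pa
Then divide by density:
150000000000.0 / 2543 = 58985450.2556 Pa/(kg/m^3)
Take the square root:
Vp = sqrt(58985450.2556) = 7680.2 m/s

7680.2


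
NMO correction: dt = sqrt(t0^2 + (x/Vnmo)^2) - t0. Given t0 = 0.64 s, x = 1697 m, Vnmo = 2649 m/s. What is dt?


x/Vnmo = 1697/2649 = 0.640619
(x/Vnmo)^2 = 0.410393
t0^2 = 0.4096
sqrt(0.4096 + 0.410393) = 0.905535
dt = 0.905535 - 0.64 = 0.265535

0.265535


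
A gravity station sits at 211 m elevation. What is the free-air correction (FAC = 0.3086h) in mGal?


FAC = 0.3086 * h
= 0.3086 * 211
= 65.1146 mGal

65.1146


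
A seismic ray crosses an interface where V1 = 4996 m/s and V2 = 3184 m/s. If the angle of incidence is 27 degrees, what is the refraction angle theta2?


sin(theta1) = sin(27 deg) = 0.45399
sin(theta2) = V2/V1 * sin(theta1) = 3184/4996 * 0.45399 = 0.289333
theta2 = arcsin(0.289333) = 16.818 degrees

16.818


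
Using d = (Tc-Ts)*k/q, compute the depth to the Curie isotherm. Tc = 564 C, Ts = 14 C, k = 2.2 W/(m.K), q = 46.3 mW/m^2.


T_Curie - T_surf = 564 - 14 = 550 C
Convert q to W/m^2: 46.3 mW/m^2 = 0.0463 W/m^2
d = 550 * 2.2 / 0.0463 = 26133.91 m

26133.91


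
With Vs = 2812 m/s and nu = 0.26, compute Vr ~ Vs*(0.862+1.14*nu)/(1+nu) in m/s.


Numerator factor = 0.862 + 1.14*0.26 = 1.1584
Denominator = 1 + 0.26 = 1.26
Vr = 2812 * 1.1584 / 1.26 = 2585.25 m/s

2585.25


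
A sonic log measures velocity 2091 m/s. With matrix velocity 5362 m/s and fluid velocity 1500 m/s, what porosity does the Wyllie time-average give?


1/V - 1/Vm = 1/2091 - 1/5362 = 0.00029174
1/Vf - 1/Vm = 1/1500 - 1/5362 = 0.00048017
phi = 0.00029174 / 0.00048017 = 0.6076

0.6076


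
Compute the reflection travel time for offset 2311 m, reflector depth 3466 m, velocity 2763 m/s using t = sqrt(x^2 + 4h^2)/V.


x^2 + 4h^2 = 2311^2 + 4*3466^2 = 5340721 + 48052624 = 53393345
sqrt(53393345) = 7307.075
t = 7307.075 / 2763 = 2.6446 s

2.6446


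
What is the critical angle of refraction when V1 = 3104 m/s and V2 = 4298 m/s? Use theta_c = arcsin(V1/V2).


V1/V2 = 3104/4298 = 0.722196
theta_c = arcsin(0.722196) = 46.2361 degrees

46.2361


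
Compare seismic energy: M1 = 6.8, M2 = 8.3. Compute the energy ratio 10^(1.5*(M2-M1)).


M2 - M1 = 8.3 - 6.8 = 1.5
1.5 * 1.5 = 2.25
ratio = 10^2.25 = 177.83

177.83


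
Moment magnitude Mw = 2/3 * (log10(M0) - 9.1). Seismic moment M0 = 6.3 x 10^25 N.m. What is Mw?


log10(M0) = log10(6.3 x 10^25) = 25.7993
Mw = 2/3 * (25.7993 - 9.1)
= 2/3 * 16.6993
= 11.13

11.13


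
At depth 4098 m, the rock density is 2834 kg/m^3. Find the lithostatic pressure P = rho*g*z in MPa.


P = rho * g * z / 1e6
= 2834 * 9.81 * 4098 / 1e6
= 113930710.92 / 1e6
= 113.9307 MPa

113.9307


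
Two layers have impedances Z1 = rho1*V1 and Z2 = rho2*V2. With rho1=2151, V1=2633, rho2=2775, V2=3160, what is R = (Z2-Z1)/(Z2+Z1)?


Z1 = 2151 * 2633 = 5663583
Z2 = 2775 * 3160 = 8769000
R = (8769000 - 5663583) / (8769000 + 5663583) = 3105417 / 14432583 = 0.2152

0.2152


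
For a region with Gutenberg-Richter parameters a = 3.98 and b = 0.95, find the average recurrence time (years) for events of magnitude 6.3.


log10(N) = 3.98 - 0.95*6.3 = -2.005
N = 10^-2.005 = 0.009886
T = 1/N = 1/0.009886 = 101.1579 years

101.1579


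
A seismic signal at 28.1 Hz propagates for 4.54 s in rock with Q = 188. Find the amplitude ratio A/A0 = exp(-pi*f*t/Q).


pi*f*t/Q = pi*28.1*4.54/188 = 2.131838
A/A0 = exp(-2.131838) = 0.118619

0.118619


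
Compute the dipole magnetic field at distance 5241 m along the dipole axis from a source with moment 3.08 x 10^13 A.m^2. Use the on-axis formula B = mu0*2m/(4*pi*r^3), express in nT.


m = 3.08 x 10^13 = 30800000000000 A.m^2
2m = 61600000000000 A.m^2
r^3 = 5241^3 = 143960212521
B = (4pi*10^-7) * 61600000000000 / (4*pi * 143960212521) * 1e9
= 77408842.984453 / 1809057384260.8 * 1e9
= 42789.6006 nT

42789.6006


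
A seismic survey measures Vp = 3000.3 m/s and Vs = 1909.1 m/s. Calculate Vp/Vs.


Vp/Vs = 3000.3 / 1909.1
= 1.5716

1.5716


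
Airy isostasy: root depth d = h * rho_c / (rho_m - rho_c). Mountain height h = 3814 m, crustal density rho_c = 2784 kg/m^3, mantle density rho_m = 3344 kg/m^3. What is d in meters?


rho_m - rho_c = 3344 - 2784 = 560
d = 3814 * 2784 / 560
= 10618176 / 560
= 18961.03 m

18961.03


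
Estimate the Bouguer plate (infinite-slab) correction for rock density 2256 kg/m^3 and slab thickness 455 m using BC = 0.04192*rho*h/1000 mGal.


BC = 0.04192 * rho * h / 1000
= 0.04192 * 2256 * 455 / 1000
= 43.03 mGal

43.03


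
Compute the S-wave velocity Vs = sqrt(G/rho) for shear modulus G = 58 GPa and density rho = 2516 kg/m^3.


Convert G to Pa: G = 58e9 Pa
Compute G/rho = 58e9 / 2516 = 23052464.2289
Vs = sqrt(23052464.2289) = 4801.3 m/s

4801.3


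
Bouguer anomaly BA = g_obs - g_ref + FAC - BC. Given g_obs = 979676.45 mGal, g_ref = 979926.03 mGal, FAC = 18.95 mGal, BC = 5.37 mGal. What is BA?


BA = g_obs - g_ref + FAC - BC
= 979676.45 - 979926.03 + 18.95 - 5.37
= -236.0 mGal

-236.0


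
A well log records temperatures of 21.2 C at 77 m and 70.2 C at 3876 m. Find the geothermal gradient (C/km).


dT = 70.2 - 21.2 = 49.0 C
dz = 3876 - 77 = 3799 m
gradient = dT/dz * 1000 = 49.0/3799 * 1000 = 12.8981 C/km

12.8981


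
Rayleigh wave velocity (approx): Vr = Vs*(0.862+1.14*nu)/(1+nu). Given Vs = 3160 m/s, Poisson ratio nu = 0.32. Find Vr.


Numerator factor = 0.862 + 1.14*0.32 = 1.2268
Denominator = 1 + 0.32 = 1.32
Vr = 3160 * 1.2268 / 1.32 = 2936.88 m/s

2936.88


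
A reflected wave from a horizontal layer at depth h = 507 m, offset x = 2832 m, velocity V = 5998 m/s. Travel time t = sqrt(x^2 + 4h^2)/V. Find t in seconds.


x^2 + 4h^2 = 2832^2 + 4*507^2 = 8020224 + 1028196 = 9048420
sqrt(9048420) = 3008.0592
t = 3008.0592 / 5998 = 0.5015 s

0.5015


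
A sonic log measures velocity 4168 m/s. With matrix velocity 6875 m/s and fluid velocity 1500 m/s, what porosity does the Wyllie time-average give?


1/V - 1/Vm = 1/4168 - 1/6875 = 9.447e-05
1/Vf - 1/Vm = 1/1500 - 1/6875 = 0.00052121
phi = 9.447e-05 / 0.00052121 = 0.1812

0.1812


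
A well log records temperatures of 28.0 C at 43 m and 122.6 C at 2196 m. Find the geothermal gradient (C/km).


dT = 122.6 - 28.0 = 94.6 C
dz = 2196 - 43 = 2153 m
gradient = dT/dz * 1000 = 94.6/2153 * 1000 = 43.9387 C/km

43.9387


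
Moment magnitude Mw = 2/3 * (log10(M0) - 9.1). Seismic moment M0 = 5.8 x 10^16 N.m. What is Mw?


log10(M0) = log10(5.8 x 10^16) = 16.7634
Mw = 2/3 * (16.7634 - 9.1)
= 2/3 * 7.6634
= 5.11

5.11


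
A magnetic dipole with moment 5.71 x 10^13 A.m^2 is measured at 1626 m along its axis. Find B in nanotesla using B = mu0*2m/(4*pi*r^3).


m = 5.71 x 10^13 = 57100000000000 A.m^2
2m = 114200000000000 A.m^2
r^3 = 1626^3 = 4298942376
B = (4pi*10^-7) * 114200000000000 / (4*pi * 4298942376) * 1e9
= 143507952.415982 / 54022103146.59 * 1e9
= 2656467.3357 nT

2656467.3357


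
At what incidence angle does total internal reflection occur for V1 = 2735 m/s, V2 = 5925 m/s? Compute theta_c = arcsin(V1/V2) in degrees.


V1/V2 = 2735/5925 = 0.461603
theta_c = arcsin(0.461603) = 27.4906 degrees

27.4906


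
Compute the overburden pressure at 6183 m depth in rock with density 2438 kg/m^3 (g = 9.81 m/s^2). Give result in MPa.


P = rho * g * z / 1e6
= 2438 * 9.81 * 6183 / 1e6
= 147877450.74 / 1e6
= 147.8775 MPa

147.8775


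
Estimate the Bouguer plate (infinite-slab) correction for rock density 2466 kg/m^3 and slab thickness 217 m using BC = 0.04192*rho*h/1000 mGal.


BC = 0.04192 * rho * h / 1000
= 0.04192 * 2466 * 217 / 1000
= 22.4323 mGal

22.4323


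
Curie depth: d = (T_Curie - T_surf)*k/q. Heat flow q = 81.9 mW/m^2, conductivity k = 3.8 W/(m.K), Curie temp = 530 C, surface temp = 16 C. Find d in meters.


T_Curie - T_surf = 530 - 16 = 514 C
Convert q to W/m^2: 81.9 mW/m^2 = 0.0819 W/m^2
d = 514 * 3.8 / 0.0819 = 23848.6 m

23848.6
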